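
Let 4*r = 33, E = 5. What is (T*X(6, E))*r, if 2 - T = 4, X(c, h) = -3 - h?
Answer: 132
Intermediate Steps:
r = 33/4 (r = (¼)*33 = 33/4 ≈ 8.2500)
T = -2 (T = 2 - 1*4 = 2 - 4 = -2)
(T*X(6, E))*r = -2*(-3 - 1*5)*(33/4) = -2*(-3 - 5)*(33/4) = -2*(-8)*(33/4) = 16*(33/4) = 132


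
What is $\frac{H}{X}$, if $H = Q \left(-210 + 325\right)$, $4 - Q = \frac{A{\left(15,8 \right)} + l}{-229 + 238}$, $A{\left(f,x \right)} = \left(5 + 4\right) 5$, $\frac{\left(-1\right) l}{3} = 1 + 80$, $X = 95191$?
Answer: $\frac{2990}{95191} \approx 0.031411$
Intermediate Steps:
$l = -243$ ($l = - 3 \left(1 + 80\right) = \left(-3\right) 81 = -243$)
$A{\left(f,x \right)} = 45$ ($A{\left(f,x \right)} = 9 \cdot 5 = 45$)
$Q = 26$ ($Q = 4 - \frac{45 - 243}{-229 + 238} = 4 - - \frac{198}{9} = 4 - \left(-198\right) \frac{1}{9} = 4 - -22 = 4 + 22 = 26$)
$H = 2990$ ($H = 26 \left(-210 + 325\right) = 26 \cdot 115 = 2990$)
$\frac{H}{X} = \frac{2990}{95191}$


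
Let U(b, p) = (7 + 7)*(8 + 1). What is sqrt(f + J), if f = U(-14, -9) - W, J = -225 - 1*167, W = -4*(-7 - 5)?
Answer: I*sqrt(314) ≈ 17.72*I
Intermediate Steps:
W = 48 (W = -4*(-12) = 48)
U(b, p) = 126 (U(b, p) = 14*9 = 126)
J = -392 (J = -225 - 167 = -392)
f = 78 (f = 126 - 1*48 = 126 - 48 = 78)
sqrt(f + J) = sqrt(78 - 392) = sqrt(-314) = I*sqrt(314)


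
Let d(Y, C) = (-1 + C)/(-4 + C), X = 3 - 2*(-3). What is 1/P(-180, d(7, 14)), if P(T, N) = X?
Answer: ⅑ ≈ 0.11111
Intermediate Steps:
X = 9 (X = 3 + 6 = 9)
d(Y, C) = (-1 + C)/(-4 + C)
P(T, N) = 9
1/P(-180, d(7, 14)) = 1/9 = ⅑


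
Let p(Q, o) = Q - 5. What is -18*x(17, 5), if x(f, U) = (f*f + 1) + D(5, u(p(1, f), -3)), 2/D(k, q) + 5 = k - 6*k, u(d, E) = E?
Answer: -26094/5 ≈ -5218.8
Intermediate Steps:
p(Q, o) = -5 + Q
D(k, q) = 2/(-5 - 5*k) (D(k, q) = 2/(-5 + (k - 6*k)) = 2/(-5 - 5*k))
x(f, U) = 14/15 + f² (x(f, U) = (f*f + 1) - 2/(5 + 5*5) = (f² + 1) - 2/(5 + 25) = (1 + f²) - 2/30 = (1 + f²) - 2*1/30 = (1 + f²) - 1/15 = 14/15 + f²)
-18*x(17, 5) = -18*(14/15 + 17²) = -18*(14/15 + 289) = -18*4349/15 = -26094/5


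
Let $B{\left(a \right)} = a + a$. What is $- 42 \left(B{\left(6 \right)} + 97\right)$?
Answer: $-4578$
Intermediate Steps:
$B{\left(a \right)} = 2 a$
$- 42 \left(B{\left(6 \right)} + 97\right) = - 42 \left(2 \cdot 6 + 97\right) = - 42 \left(12 + 97\right) = \left(-42\right) 109 = -4578$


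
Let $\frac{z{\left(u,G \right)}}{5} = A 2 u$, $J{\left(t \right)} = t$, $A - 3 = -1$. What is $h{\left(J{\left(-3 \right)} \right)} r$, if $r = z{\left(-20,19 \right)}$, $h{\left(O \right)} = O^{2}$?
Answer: $-3600$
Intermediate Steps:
$A = 2$ ($A = 3 - 1 = 2$)
$z{\left(u,G \right)} = 20 u$ ($z{\left(u,G \right)} = 5 \cdot 2 \cdot 2 u = 5 \cdot 4 u = 20 u$)
$r = -400$ ($r = 20 \left(-20\right) = -400$)
$h{\left(J{\left(-3 \right)} \right)} r = \left(-3\right)^{2} \left(-400\right) = 9 \left(-400\right) = -3600$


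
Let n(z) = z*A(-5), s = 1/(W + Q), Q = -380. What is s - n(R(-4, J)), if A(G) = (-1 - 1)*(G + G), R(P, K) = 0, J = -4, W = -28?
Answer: -1/408 ≈ -0.0024510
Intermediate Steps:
s = -1/408 (s = 1/(-28 - 380) = 1/(-408) = -1/408 ≈ -0.0024510)
A(G) = -4*G
n(z) = 20*z (n(z) = z*(-4*(-5)) = z*20 = 20*z)
s - n(R(-4, J)) = -1/408 - 20*0 = -1/408 - 1*0 = -1/408 + 0 = -1/408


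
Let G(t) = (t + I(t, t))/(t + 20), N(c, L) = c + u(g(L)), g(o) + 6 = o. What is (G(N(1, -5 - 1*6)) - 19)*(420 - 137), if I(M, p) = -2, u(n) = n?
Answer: -13301/2 ≈ -6650.5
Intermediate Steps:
g(o) = -6 + o
N(c, L) = -6 + L + c (N(c, L) = c + (-6 + L) = -6 + L + c)
G(t) = (-2 + t)/(20 + t) (G(t) = (t - 2)/(t + 20) = (-2 + t)/(20 + t))
(G(N(1, -5 - 1*6)) - 19)*(420 - 137) = ((-2 + (-6 + (-5 - 1*6) + 1))/(20 + (-6 + (-5 - 1*6) + 1)) - 19)*(420 - 137) = ((-2 + (-6 + (-5 - 6) + 1))/(20 + (-6 + (-5 - 6) + 1)) - 19)*283 = ((-2 + (-6 - 11 + 1))/(20 + (-6 - 11 + 1)) - 19)*283 = ((-2 - 16)/(20 - 16) - 19)*283 = (-18/4 - 19)*283 = ((¼)*(-18) - 19)*283 = (-9/2 - 19)*283 = -47/2*283 = -13301/2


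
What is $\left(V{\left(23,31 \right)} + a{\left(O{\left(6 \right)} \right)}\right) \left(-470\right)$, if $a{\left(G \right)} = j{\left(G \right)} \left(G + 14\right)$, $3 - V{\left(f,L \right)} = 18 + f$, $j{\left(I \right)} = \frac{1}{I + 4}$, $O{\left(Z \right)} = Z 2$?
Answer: $\frac{68385}{4} \approx 17096.0$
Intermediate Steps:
$O{\left(Z \right)} = 2 Z$
$j{\left(I \right)} = \frac{1}{4 + I}$
$V{\left(f,L \right)} = -15 - f$ ($V{\left(f,L \right)} = 3 - \left(18 + f\right) = -15 - f$)
$a{\left(G \right)} = \frac{14 + G}{4 + G}$ ($a{\left(G \right)} = \frac{G + 14}{4 + G} = \frac{14 + G}{4 + G}$)
$\left(V{\left(23,31 \right)} + a{\left(O{\left(6 \right)} \right)}\right) \left(-470\right) = \left(\left(-15 - 23\right) + \frac{14 + 2 \cdot 6}{4 + 2 \cdot 6}\right) \left(-470\right) = \left(\left(-15 - 23\right) + \frac{14 + 12}{4 + 12}\right) \left(-470\right) = \left(-38 + \frac{1}{16} \cdot 26\right) \left(-470\right) = \left(-38 + \frac{13}{8}\right) \left(-470\right) = \left(- \frac{291}{8}\right) \left(-470\right) = \frac{68385}{4}$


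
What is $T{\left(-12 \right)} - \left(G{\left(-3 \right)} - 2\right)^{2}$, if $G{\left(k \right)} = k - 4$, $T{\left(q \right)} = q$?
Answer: $-93$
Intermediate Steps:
$G{\left(k \right)} = -4 + k$ ($G{\left(k \right)} = k - 4 = -4 + k$)
$T{\left(-12 \right)} - \left(G{\left(-3 \right)} - 2\right)^{2} = -12 - \left(\left(-4 - 3\right) - 2\right)^{2} = -12 - \left(-7 - 2\right)^{2} = -12 - \left(-9\right)^{2} = -12 - 81 = -93$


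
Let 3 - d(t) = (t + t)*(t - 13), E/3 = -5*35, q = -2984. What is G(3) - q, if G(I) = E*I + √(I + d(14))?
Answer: 1409 + I*√22 ≈ 1409.0 + 4.6904*I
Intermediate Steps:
E = -525 (E = 3*(-5*35) = 3*(-175) = -525)
d(t) = 3 - 2*t*(-13 + t) (d(t) = 3 - (t + t)*(t - 13) = 3 - 2*t*(-13 + t))
G(I) = √(-25 + I) - 525*I (G(I) = -525*I + √(I + (3 - 2*14² + 26*14)) = -525*I + √(I + (3 - 2*196 + 364)) = -525*I + √(I + (3 - 392 + 364)) = -525*I + √(I - 25) = -525*I + √(-25 + I) = √(-25 + I) - 525*I)
G(3) - q = (√(-25 + 3) - 525*3) - 1*(-2984) = (√(-22) - 1575) + 2984 = (I*√22 - 1575) + 2984 = (-1575 + I*√22) + 2984 = 1409 + I*√22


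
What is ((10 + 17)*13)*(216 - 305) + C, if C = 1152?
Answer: -30087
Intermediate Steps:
((10 + 17)*13)*(216 - 305) + C = ((10 + 17)*13)*(216 - 305) + 1152 = (27*13)*(-89) + 1152 = 351*(-89) + 1152 = -31239 + 1152 = -30087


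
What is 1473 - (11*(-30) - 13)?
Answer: 1816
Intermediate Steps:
1473 - (11*(-30) - 13) = 1473 - (-330 - 13) = 1473 - 1*(-343) = 1473 + 343 = 1816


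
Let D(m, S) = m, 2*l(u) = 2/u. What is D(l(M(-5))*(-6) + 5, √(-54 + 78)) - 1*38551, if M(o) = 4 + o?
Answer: -38540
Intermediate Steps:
l(u) = 1/u (l(u) = (2/u)/2 = 1/u)
D(l(M(-5))*(-6) + 5, √(-54 + 78)) - 1*38551 = (-6/(4 - 5) + 5) - 1*38551 = (-6/(-1) + 5) - 38551 = (-1*(-6) + 5) - 38551 = (6 + 5) - 38551 = 11 - 38551 = -38540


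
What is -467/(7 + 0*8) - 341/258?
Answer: -122873/1806 ≈ -68.036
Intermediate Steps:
-467/(7 + 0*8) - 341/258 = -467/(7 + 0) - 341*1/258 = -467/7 - 341/258 = -122873/1806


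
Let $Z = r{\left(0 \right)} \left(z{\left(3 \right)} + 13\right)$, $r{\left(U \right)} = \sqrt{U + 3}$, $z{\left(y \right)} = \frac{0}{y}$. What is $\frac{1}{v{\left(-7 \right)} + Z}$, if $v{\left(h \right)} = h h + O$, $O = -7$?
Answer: $\frac{14}{419} - \frac{13 \sqrt{3}}{1257} \approx 0.0155$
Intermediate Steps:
$z{\left(y \right)} = 0$
$v{\left(h \right)} = -7 + h^{2}$ ($v{\left(h \right)} = h h - 7 = h^{2} - 7 = -7 + h^{2}$)
$r{\left(U \right)} = \sqrt{3 + U}$
$Z = 13 \sqrt{3}$ ($Z = \sqrt{3 + 0} \left(0 + 13\right) = \sqrt{3} \cdot 13 = 13 \sqrt{3} \approx 22.517$)
$\frac{1}{v{\left(-7 \right)} + Z} = \frac{1}{\left(-7 + \left(-7\right)^{2}\right) + 13 \sqrt{3}} = \frac{1}{\left(-7 + 49\right) + 13 \sqrt{3}} = \frac{1}{42 + 13 \sqrt{3}}$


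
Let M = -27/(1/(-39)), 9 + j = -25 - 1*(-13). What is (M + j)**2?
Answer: 1065024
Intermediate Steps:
j = -21 (j = -9 + (-25 - 1*(-13)) = -9 + (-25 + 13) = -9 - 12 = -21)
M = 1053 (M = -27/(-1/39) = -27*(-39) = 1053)
(M + j)**2 = (1053 - 21)**2 = 1032**2 = 1065024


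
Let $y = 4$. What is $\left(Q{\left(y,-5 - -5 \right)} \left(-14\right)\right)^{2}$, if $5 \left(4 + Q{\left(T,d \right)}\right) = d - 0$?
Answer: $3136$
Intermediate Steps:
$Q{\left(T,d \right)} = -4 + \frac{d}{5}$ ($Q{\left(T,d \right)} = -4 + \frac{d - 0}{5} = -4 + \frac{d + 0}{5} = -4 + \frac{d}{5}$)
$\left(Q{\left(y,-5 - -5 \right)} \left(-14\right)\right)^{2} = \left(\left(-4 + \frac{-5 - -5}{5}\right) \left(-14\right)\right)^{2} = \left(\left(-4 + \frac{-5 + 5}{5}\right) \left(-14\right)\right)^{2} = \left(\left(-4 + \frac{1}{5} \cdot 0\right) \left(-14\right)\right)^{2} = \left(\left(-4 + 0\right) \left(-14\right)\right)^{2} = \left(\left(-4\right) \left(-14\right)\right)^{2} = 56^{2} = 3136$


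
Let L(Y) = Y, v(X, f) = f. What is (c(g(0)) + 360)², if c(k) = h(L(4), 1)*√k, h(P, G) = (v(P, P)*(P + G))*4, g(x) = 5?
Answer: 161600 + 57600*√5 ≈ 2.9040e+5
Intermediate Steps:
h(P, G) = 4*P*(G + P) (h(P, G) = (P*(P + G))*4 = (P*(G + P))*4 = 4*P*(G + P))
c(k) = 80*√k (c(k) = (4*4*(1 + 4))*√k = (4*4*5)*√k = 80*√k)
(c(g(0)) + 360)² = (80*√5 + 360)² = (360 + 80*√5)²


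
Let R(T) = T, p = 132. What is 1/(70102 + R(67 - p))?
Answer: 1/70037 ≈ 1.4278e-5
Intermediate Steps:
1/(70102 + R(67 - p)) = 1/(70102 + (67 - 1*132)) = 1/(70102 + (67 - 132)) = 1/(70102 - 65) = 1/70037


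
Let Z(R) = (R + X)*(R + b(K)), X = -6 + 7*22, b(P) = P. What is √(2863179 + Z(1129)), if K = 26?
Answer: √4338114 ≈ 2082.8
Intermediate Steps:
X = 148 (X = -6 + 154 = 148)
Z(R) = (26 + R)*(148 + R) (Z(R) = (R + 148)*(R + 26) = (148 + R)*(26 + R) = (26 + R)*(148 + R))
√(2863179 + Z(1129)) = √(2863179 + (3848 + 1129² + 174*1129)) = √(2863179 + (3848 + 1274641 + 196446)) = √(2863179 + 1474935) = √4338114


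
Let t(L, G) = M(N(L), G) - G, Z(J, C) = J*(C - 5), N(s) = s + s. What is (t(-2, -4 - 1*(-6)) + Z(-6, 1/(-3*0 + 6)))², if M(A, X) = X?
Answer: 841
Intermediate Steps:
N(s) = 2*s
Z(J, C) = J*(-5 + C)
t(L, G) = 0 (t(L, G) = G - G = 0)
(t(-2, -4 - 1*(-6)) + Z(-6, 1/(-3*0 + 6)))² = (0 - 6*(-5 + 1/(-3*0 + 6)))² = (0 - 6*(-5 + 1/(0 + 6)))² = (0 - 6*(-5 + 1/6))² = (0 - 6*(-5 + ⅙))² = (0 - 6*(-29/6))² = (0 + 29)² = 29² = 841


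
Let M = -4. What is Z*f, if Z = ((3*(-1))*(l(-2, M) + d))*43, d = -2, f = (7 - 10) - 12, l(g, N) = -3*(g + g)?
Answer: 19350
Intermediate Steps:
l(g, N) = -6*g
f = -15 (f = -3 - 12 = -15)
Z = -1290 (Z = ((3*(-1))*(-6*(-2) - 2))*43 = -3*(12 - 2)*43 = -3*10*43 = -30*43 = -1290)
Z*f = -1290*(-15) = 19350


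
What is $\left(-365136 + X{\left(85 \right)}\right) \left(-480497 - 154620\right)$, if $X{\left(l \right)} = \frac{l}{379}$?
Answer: $\frac{87891592680703}{379} \approx 2.319 \cdot 10^{11}$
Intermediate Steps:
$X{\left(l \right)} = \frac{l}{379}$ ($X{\left(l \right)} = l \frac{1}{379} = \frac{l}{379}$)
$\left(-365136 + X{\left(85 \right)}\right) \left(-480497 - 154620\right) = \left(-365136 + \frac{1}{379} \cdot 85\right) \left(-480497 - 154620\right) = \left(-365136 + \frac{85}{379}\right) \left(-635117\right) = \left(- \frac{138386459}{379}\right) \left(-635117\right) = \frac{87891592680703}{379}$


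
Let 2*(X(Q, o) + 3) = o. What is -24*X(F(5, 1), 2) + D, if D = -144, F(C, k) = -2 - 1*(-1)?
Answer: -96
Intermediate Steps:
F(C, k) = -1 (F(C, k) = -2 + 1 = -1)
X(Q, o) = -3 + o/2
-24*X(F(5, 1), 2) + D = -24*(-3 + (½)*2) - 144 = -24*(-3 + 1) - 144 = -24*(-2) - 144 = 48 - 144 = -96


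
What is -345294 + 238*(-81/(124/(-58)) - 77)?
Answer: -10992689/31 ≈ -3.5460e+5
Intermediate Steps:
-345294 + 238*(-81/(124/(-58)) - 77) = -345294 + 238*(-81/(124*(-1/58)) - 77) = -345294 + 238*(-81/(-62/29) - 77) = -345294 + 238*(-81*(-29/62) - 77) = -345294 + 238*(2349/62 - 77) = -345294 + 238*(-2425/62) = -345294 - 288575/31 = -10992689/31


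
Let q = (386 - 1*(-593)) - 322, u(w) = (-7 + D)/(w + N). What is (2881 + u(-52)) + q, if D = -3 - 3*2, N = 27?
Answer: 88466/25 ≈ 3538.6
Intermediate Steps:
D = -9 (D = -3 - 6 = -9)
u(w) = -16/(27 + w) (u(w) = (-7 - 9)/(w + 27) = -16/(27 + w))
q = 657 (q = (386 + 593) - 322 = 979 - 322 = 657)
(2881 + u(-52)) + q = (2881 - 16/(27 - 52)) + 657 = (2881 - 16/(-25)) + 657 = (2881 - 16*(-1/25)) + 657 = (2881 + 16/25) + 657 = 72041/25 + 657 = 88466/25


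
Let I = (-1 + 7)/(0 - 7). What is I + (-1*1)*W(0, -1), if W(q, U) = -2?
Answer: 8/7 ≈ 1.1429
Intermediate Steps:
I = -6/7 (I = 6/(-7) = 6*(-1/7) = -6/7 ≈ -0.85714)
I + (-1*1)*W(0, -1) = -6/7 - 1*1*(-2) = -6/7 - 1*(-2) = -6/7 + 2 = 8/7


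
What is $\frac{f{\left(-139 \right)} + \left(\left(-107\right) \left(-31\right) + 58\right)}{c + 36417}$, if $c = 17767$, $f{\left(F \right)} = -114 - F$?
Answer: $\frac{425}{6773} \approx 0.062749$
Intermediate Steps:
$\frac{f{\left(-139 \right)} + \left(\left(-107\right) \left(-31\right) + 58\right)}{c + 36417} = \frac{\left(-114 - -139\right) + \left(\left(-107\right) \left(-31\right) + 58\right)}{17767 + 36417} = \frac{\left(-114 + 139\right) + \left(3317 + 58\right)}{54184} = \left(25 + 3375\right) \frac{1}{54184} = 3400 \cdot \frac{1}{54184} = \frac{425}{6773}$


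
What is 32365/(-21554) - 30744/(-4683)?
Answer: 24337661/4806542 ≈ 5.0634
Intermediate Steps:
32365/(-21554) - 30744/(-4683) = 32365*(-1/21554) - 30744*(-1/4683) = -32365/21554 + 1464/223 = 24337661/4806542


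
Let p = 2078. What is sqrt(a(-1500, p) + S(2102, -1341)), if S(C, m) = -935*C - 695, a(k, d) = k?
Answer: I*sqrt(1967565) ≈ 1402.7*I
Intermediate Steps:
S(C, m) = -695 - 935*C
sqrt(a(-1500, p) + S(2102, -1341)) = sqrt(-1500 + (-695 - 935*2102)) = sqrt(-1500 + (-695 - 1965370)) = sqrt(-1500 - 1966065) = sqrt(-1967565) = I*sqrt(1967565)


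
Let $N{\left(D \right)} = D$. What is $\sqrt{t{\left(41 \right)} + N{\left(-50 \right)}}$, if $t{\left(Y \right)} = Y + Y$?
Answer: $4 \sqrt{2} \approx 5.6569$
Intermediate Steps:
$t{\left(Y \right)} = 2 Y$
$\sqrt{t{\left(41 \right)} + N{\left(-50 \right)}} = \sqrt{2 \cdot 41 - 50} = \sqrt{82 - 50} = \sqrt{32} = 4 \sqrt{2}$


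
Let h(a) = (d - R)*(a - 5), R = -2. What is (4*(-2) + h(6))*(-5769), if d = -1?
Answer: 40383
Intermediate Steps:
h(a) = -5 + a (h(a) = (-1 - 1*(-2))*(a - 5) = (-1 + 2)*(-5 + a) = 1*(-5 + a) = -5 + a)
(4*(-2) + h(6))*(-5769) = (4*(-2) + (-5 + 6))*(-5769) = (-8 + 1)*(-5769) = -7*(-5769) = 40383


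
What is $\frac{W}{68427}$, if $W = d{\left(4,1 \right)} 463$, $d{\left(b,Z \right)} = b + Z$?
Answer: $\frac{2315}{68427} \approx 0.033832$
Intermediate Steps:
$d{\left(b,Z \right)} = Z + b$
$W = 2315$ ($W = \left(1 + 4\right) 463 = 5 \cdot 463 = 2315$)
$\frac{W}{68427} = \frac{2315}{68427}$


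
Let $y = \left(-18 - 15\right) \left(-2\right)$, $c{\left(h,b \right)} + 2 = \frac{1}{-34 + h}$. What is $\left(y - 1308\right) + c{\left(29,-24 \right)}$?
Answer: $- \frac{6221}{5} \approx -1244.2$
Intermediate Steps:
$c{\left(h,b \right)} = -2 + \frac{1}{-34 + h}$
$y = 66$ ($y = \left(-33\right) \left(-2\right) = 66$)
$\left(y - 1308\right) + c{\left(29,-24 \right)} = \left(66 - 1308\right) + \frac{69 - 58}{-34 + 29} = -1242 + \frac{69 - 58}{-5} = -1242 - \frac{11}{5} = - \frac{6221}{5}$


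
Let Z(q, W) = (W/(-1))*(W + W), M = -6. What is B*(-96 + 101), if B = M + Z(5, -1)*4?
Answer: -70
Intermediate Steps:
Z(q, W) = -2*W² (Z(q, W) = (W*(-1))*(2*W) = (-W)*(2*W) = -2*W²)
B = -14 (B = -6 - 2*(-1)²*4 = -6 - 2*1*4 = -6 - 2*4 = -6 - 8 = -14)
B*(-96 + 101) = -14*(-96 + 101) = -14*5 = -70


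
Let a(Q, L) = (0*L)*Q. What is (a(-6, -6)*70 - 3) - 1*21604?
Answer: -21607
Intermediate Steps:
a(Q, L) = 0 (a(Q, L) = 0*Q = 0)
(a(-6, -6)*70 - 3) - 1*21604 = (0*70 - 3) - 1*21604 = (0 - 3) - 21604 = -3 - 21604 = -21607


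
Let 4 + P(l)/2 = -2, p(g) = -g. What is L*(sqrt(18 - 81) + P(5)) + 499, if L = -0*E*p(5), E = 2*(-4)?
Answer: 499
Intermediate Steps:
P(l) = -12 (P(l) = -8 + 2*(-2) = -8 - 4 = -12)
E = -8
L = 0 (L = -0*(-8)*(-1*5) = -0*(-5) = -1*0 = 0)
L*(sqrt(18 - 81) + P(5)) + 499 = 0*(sqrt(18 - 81) - 12) + 499 = 0*(sqrt(-63) - 12) + 499 = 0*(3*I*sqrt(7) - 12) + 499 = 0*(-12 + 3*I*sqrt(7)) + 499 = 0 + 499 = 499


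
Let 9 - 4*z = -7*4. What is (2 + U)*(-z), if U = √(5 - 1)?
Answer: -37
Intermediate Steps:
z = 37/4 (z = 9/4 - (-7)*4/4 = 9/4 - ¼*(-28) = 9/4 + 7 = 37/4 ≈ 9.2500)
U = 2 (U = √4 = 2)
(2 + U)*(-z) = (2 + 2)*(-1*37/4) = 4*(-37/4) = -37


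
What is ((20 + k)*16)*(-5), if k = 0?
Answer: -1600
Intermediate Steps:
((20 + k)*16)*(-5) = ((20 + 0)*16)*(-5) = (20*16)*(-5) = 320*(-5) = -1600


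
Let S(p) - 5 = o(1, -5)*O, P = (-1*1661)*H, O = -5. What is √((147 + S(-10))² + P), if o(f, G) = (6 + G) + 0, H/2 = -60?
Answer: √220929 ≈ 470.03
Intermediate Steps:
H = -120 (H = 2*(-60) = -120)
o(f, G) = 6 + G
P = 199320 (P = -1*1661*(-120) = -1661*(-120) = 199320)
S(p) = 0 (S(p) = 5 + (6 - 5)*(-5) = 5 + 1*(-5) = 5 - 5 = 0)
√((147 + S(-10))² + P) = √((147 + 0)² + 199320) = √(147² + 199320) = √(21609 + 199320) = √220929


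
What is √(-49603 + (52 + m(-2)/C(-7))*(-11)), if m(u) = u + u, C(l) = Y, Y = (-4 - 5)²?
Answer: I*√4064131/9 ≈ 224.0*I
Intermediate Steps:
Y = 81 (Y = (-9)² = 81)
C(l) = 81
m(u) = 2*u
√(-49603 + (52 + m(-2)/C(-7))*(-11)) = √(-49603 + (52 + (2*(-2))/81)*(-11)) = √(-49603 + (52 - 4*1/81)*(-11)) = √(-49603 + (52 - 4/81)*(-11)) = √(-49603 + (4208/81)*(-11)) = √(-49603 - 46288/81) = √(-4064131/81) = I*√4064131/9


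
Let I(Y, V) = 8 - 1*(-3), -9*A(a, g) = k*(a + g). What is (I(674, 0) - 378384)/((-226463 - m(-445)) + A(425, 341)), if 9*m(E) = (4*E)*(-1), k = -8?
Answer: 3405357/2033819 ≈ 1.6744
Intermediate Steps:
m(E) = -4*E/9 (m(E) = ((4*E)*(-1))/9 = (-4*E)/9 = -4*E/9)
A(a, g) = 8*a/9 + 8*g/9 (A(a, g) = -(-8)*(a + g)/9 = -(-8*a - 8*g)/9 = 8*a/9 + 8*g/9)
I(Y, V) = 11 (I(Y, V) = 8 + 3 = 11)
(I(674, 0) - 378384)/((-226463 - m(-445)) + A(425, 341)) = (11 - 378384)/((-226463 - (-4)*(-445)/9) + ((8/9)*425 + (8/9)*341)) = -378373/((-226463 - 1*1780/9) + (3400/9 + 2728/9)) = -378373/((-226463 - 1780/9) + 6128/9) = -378373/(-2039947/9 + 6128/9) = -378373/(-2033819/9) = -378373*(-9/2033819) = 3405357/2033819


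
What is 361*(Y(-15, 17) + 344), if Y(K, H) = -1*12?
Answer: 119852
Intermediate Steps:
Y(K, H) = -12
361*(Y(-15, 17) + 344) = 361*(-12 + 344) = 361*332 = 119852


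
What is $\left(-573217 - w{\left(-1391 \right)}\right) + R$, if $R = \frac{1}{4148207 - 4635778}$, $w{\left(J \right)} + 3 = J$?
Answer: $- \frac{278804311934}{487571} \approx -5.7182 \cdot 10^{5}$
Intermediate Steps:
$w{\left(J \right)} = -3 + J$
$R = - \frac{1}{487571}$ ($R = \frac{1}{-487571} = - \frac{1}{487571} \approx -2.051 \cdot 10^{-6}$)
$\left(-573217 - w{\left(-1391 \right)}\right) + R = \left(-573217 - \left(-3 - 1391\right)\right) - \frac{1}{487571} = \left(-573217 - -1394\right) - \frac{1}{487571} = \left(-573217 + 1394\right) - \frac{1}{487571} = -571823 - \frac{1}{487571} = - \frac{278804311934}{487571}$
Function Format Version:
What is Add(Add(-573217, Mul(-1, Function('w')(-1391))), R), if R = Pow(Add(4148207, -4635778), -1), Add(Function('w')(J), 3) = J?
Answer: Rational(-278804311934, 487571) ≈ -5.7182e+5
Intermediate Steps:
Function('w')(J) = Add(-3, J)
R = Rational(-1, 487571) (R = Pow(-487571, -1) = Rational(-1, 487571) ≈ -2.0510e-6)
Add(Add(-573217, Mul(-1, Function('w')(-1391))), R) = Add(Add(-573217, Mul(-1, Add(-3, -1391))), Rational(-1, 487571)) = Add(Add(-573217, Mul(-1, -1394)), Rational(-1, 487571)) = Add(Add(-573217, 1394), Rational(-1, 487571)) = Add(-571823, Rational(-1, 487571)) = Rational(-278804311934, 487571)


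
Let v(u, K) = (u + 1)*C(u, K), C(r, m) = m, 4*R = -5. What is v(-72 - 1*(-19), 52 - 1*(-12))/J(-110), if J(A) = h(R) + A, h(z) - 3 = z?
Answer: 13312/433 ≈ 30.744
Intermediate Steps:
R = -5/4 (R = (¼)*(-5) = -5/4 ≈ -1.2500)
h(z) = 3 + z
v(u, K) = K*(1 + u) (v(u, K) = (u + 1)*K = (1 + u)*K = K*(1 + u))
J(A) = 7/4 + A (J(A) = (3 - 5/4) + A = 7/4 + A)
v(-72 - 1*(-19), 52 - 1*(-12))/J(-110) = ((52 - 1*(-12))*(1 + (-72 - 1*(-19))))/(7/4 - 110) = ((52 + 12)*(1 + (-72 + 19)))/(-433/4) = (64*(1 - 53))*(-4/433) = (64*(-52))*(-4/433) = -3328*(-4/433) = 13312/433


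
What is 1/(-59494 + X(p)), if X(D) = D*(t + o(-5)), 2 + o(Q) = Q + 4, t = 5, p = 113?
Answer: -1/59268 ≈ -1.6873e-5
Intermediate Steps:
o(Q) = 2 + Q (o(Q) = -2 + (Q + 4) = -2 + (4 + Q) = 2 + Q)
X(D) = 2*D (X(D) = D*(5 + (2 - 5)) = D*(5 - 3) = D*2 = 2*D)
1/(-59494 + X(p)) = 1/(-59494 + 2*113) = 1/(-59494 + 226) = 1/(-59268) = -1/59268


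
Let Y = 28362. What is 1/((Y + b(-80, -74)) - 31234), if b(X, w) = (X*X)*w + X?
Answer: -1/476552 ≈ -2.0984e-6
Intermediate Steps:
b(X, w) = X + w*X² (b(X, w) = X²*w + X = w*X² + X = X + w*X²)
1/((Y + b(-80, -74)) - 31234) = 1/((28362 - 80*(1 - 80*(-74))) - 31234) = 1/((28362 - 80*(1 + 5920)) - 31234) = 1/((28362 - 80*5921) - 31234) = 1/((28362 - 473680) - 31234) = 1/(-445318 - 31234) = 1/(-476552) = -1/476552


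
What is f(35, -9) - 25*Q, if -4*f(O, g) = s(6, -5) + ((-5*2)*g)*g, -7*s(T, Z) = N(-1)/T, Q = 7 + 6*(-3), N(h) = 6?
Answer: 13371/28 ≈ 477.54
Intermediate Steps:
Q = -11 (Q = 7 - 18 = -11)
s(T, Z) = -6/(7*T)
f(O, g) = 1/28 + 5*g²/2 (f(O, g) = -(-6/7/6 + ((-5*2)*g)*g)/4 = -(-6/7*⅙ + (-10*g)*g)/4 = -(-⅐ - 10*g²)/4 = 1/28 + 5*g²/2)
f(35, -9) - 25*Q = (1/28 + (5/2)*(-9)²) - 25*(-11) = (1/28 + (5/2)*81) - 1*(-275) = (1/28 + 405/2) + 275 = 5671/28 + 275 = 13371/28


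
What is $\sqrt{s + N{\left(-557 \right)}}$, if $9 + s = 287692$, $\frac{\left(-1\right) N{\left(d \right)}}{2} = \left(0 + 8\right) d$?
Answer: $39 \sqrt{195} \approx 544.61$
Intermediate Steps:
$N{\left(d \right)} = - 16 d$ ($N{\left(d \right)} = - 2 \left(0 + 8\right) d = - 2 \cdot 8 d = - 16 d$)
$s = 287683$ ($s = -9 + 287692 = 287683$)
$\sqrt{s + N{\left(-557 \right)}} = \sqrt{287683 - -8912} = \sqrt{287683 + 8912} = \sqrt{296595} = 39 \sqrt{195}$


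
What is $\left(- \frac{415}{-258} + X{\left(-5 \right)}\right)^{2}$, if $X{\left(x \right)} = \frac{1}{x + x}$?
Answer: $\frac{946729}{416025} \approx 2.2757$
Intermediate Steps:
$X{\left(x \right)} = \frac{1}{2 x}$
$\left(- \frac{415}{-258} + X{\left(-5 \right)}\right)^{2} = \left(- \frac{415}{-258} + \frac{1}{2 \left(-5\right)}\right)^{2} = \left(\left(-415\right) \left(- \frac{1}{258}\right) + \frac{1}{2} \left(- \frac{1}{5}\right)\right)^{2} = \left(\frac{415}{258} - \frac{1}{10}\right)^{2} = \left(\frac{973}{645}\right)^{2} = \frac{946729}{416025}$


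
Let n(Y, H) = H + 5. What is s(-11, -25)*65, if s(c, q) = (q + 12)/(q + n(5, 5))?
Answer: 169/3 ≈ 56.333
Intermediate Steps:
n(Y, H) = 5 + H
s(c, q) = (12 + q)/(10 + q) (s(c, q) = (q + 12)/(q + (5 + 5)) = (12 + q)/(q + 10) = (12 + q)/(10 + q))
s(-11, -25)*65 = ((12 - 25)/(10 - 25))*65 = (-13/(-15))*65 = -1/15*(-13)*65 = (13/15)*65 = 169/3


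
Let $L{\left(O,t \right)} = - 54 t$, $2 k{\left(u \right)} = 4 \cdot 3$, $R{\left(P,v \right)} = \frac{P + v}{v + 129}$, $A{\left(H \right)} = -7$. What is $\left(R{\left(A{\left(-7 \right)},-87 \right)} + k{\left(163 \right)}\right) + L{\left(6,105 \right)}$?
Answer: $- \frac{118991}{21} \approx -5666.2$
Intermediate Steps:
$R{\left(P,v \right)} = \frac{P + v}{129 + v}$
$k{\left(u \right)} = 6$ ($k{\left(u \right)} = \frac{4 \cdot 3}{2} = \frac{1}{2} \cdot 12 = 6$)
$\left(R{\left(A{\left(-7 \right)},-87 \right)} + k{\left(163 \right)}\right) + L{\left(6,105 \right)} = \left(\frac{-7 - 87}{129 - 87} + 6\right) - 5670 = \left(\frac{1}{42} \left(-94\right) + 6\right) - 5670 = \left(- \frac{47}{21} + 6\right) - 5670 = \frac{79}{21} - 5670 = - \frac{118991}{21}$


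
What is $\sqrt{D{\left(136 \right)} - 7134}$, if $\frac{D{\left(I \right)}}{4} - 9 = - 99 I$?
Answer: $i \sqrt{60954} \approx 246.89 i$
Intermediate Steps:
$D{\left(I \right)} = 36 - 396 I$ ($D{\left(I \right)} = 36 + 4 \left(- 99 I\right) = 36 - 396 I$)
$\sqrt{D{\left(136 \right)} - 7134} = \sqrt{\left(36 - 53856\right) - 7134} = \sqrt{-53820 - 7134} = \sqrt{-60954} = i \sqrt{60954}$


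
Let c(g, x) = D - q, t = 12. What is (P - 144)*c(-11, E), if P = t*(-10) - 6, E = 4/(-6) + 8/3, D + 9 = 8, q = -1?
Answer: 0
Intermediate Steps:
D = -1 (D = -9 + 8 = -1)
E = 2 (E = 4*(-⅙) + 8*(⅓) = -⅔ + 8/3 = 2)
c(g, x) = 0 (c(g, x) = -1 - 1*(-1) = -1 + 1 = 0)
P = -126 (P = 12*(-10) - 6 = -120 - 6 = -126)
(P - 144)*c(-11, E) = (-126 - 144)*0 = -270*0 = 0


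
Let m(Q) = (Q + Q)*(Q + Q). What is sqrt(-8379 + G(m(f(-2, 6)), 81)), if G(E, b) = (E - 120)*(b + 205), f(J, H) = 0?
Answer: I*sqrt(42699) ≈ 206.64*I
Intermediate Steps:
m(Q) = 4*Q**2 (m(Q) = (2*Q)*(2*Q) = 4*Q**2)
G(E, b) = (-120 + E)*(205 + b)
sqrt(-8379 + G(m(f(-2, 6)), 81)) = sqrt(-8379 + (-24600 - 120*81 + 205*(4*0**2) + (4*0**2)*81)) = sqrt(-8379 + (-24600 - 9720 + 205*(4*0) + (4*0)*81)) = sqrt(-8379 + (-24600 - 9720 + 205*0 + 0*81)) = sqrt(-8379 + (-24600 - 9720 + 0 + 0)) = sqrt(-8379 - 34320) = sqrt(-42699) = I*sqrt(42699)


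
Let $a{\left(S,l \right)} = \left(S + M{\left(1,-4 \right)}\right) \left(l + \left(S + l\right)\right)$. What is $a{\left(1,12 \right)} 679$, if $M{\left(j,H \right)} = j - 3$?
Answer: $-16975$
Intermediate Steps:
$M{\left(j,H \right)} = -3 + j$
$a{\left(S,l \right)} = \left(-2 + S\right) \left(S + 2 l\right)$ ($a{\left(S,l \right)} = \left(S + \left(-3 + 1\right)\right) \left(l + \left(S + l\right)\right) = \left(S - 2\right) \left(S + 2 l\right) = \left(-2 + S\right) \left(S + 2 l\right)$)
$a{\left(1,12 \right)} 679 = \left(1^{2} - 48 - 2 + 2 \cdot 1 \cdot 12\right) 679 = \left(1 - 48 - 2 + 24\right) 679 = \left(-25\right) 679 = -16975$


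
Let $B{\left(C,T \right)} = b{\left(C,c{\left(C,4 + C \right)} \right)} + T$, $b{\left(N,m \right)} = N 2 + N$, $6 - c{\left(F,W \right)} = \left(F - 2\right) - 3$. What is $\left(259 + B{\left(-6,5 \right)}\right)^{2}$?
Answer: $60516$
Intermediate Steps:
$c{\left(F,W \right)} = 11 - F$ ($c{\left(F,W \right)} = 6 - \left(\left(F - 2\right) - 3\right) = 6 - \left(\left(-2 + F\right) - 3\right) = 6 - \left(-5 + F\right) = 11 - F$)
$b{\left(N,m \right)} = 3 N$ ($b{\left(N,m \right)} = 2 N + N = 3 N$)
$B{\left(C,T \right)} = T + 3 C$ ($B{\left(C,T \right)} = 3 C + T = T + 3 C$)
$\left(259 + B{\left(-6,5 \right)}\right)^{2} = \left(259 + \left(5 + 3 \left(-6\right)\right)\right)^{2} = \left(259 + \left(5 - 18\right)\right)^{2} = \left(259 - 13\right)^{2} = 246^{2} = 60516$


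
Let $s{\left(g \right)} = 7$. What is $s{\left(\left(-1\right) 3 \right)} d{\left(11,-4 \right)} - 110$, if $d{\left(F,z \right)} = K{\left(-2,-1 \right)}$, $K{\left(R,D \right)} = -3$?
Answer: $-131$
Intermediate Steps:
$d{\left(F,z \right)} = -3$
$s{\left(\left(-1\right) 3 \right)} d{\left(11,-4 \right)} - 110 = 7 \left(-3\right) - 110 = -21 - 110 = -131$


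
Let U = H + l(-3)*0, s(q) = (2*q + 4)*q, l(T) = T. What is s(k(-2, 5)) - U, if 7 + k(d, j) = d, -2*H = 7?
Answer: 259/2 ≈ 129.50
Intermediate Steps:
H = -7/2 (H = -½*7 = -7/2 ≈ -3.5000)
k(d, j) = -7 + d
s(q) = q*(4 + 2*q) (s(q) = (4 + 2*q)*q = q*(4 + 2*q))
U = -7/2 (U = -7/2 - 3*0 = -7/2 + 0 = -7/2 ≈ -3.5000)
s(k(-2, 5)) - U = 2*(-7 - 2)*(2 + (-7 - 2)) - 1*(-7/2) = 2*(-9)*(2 - 9) + 7/2 = 2*(-9)*(-7) + 7/2 = 126 + 7/2 = 259/2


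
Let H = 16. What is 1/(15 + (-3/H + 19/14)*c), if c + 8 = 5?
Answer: 112/1287 ≈ 0.087024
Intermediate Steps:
c = -3 (c = -8 + 5 = -3)
1/(15 + (-3/H + 19/14)*c) = 1/(15 + (-3/16 + 19/14)*(-3)) = 1/(15 + (131/112)*(-3)) = 1/(15 - 393/112) = 1/(1287/112) = 112/1287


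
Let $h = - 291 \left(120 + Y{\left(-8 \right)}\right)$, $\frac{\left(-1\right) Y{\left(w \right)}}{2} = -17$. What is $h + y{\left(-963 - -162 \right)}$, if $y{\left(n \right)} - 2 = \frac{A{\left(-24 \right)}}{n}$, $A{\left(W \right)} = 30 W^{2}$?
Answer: $- \frac{3990188}{89} \approx -44834.0$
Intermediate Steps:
$Y{\left(w \right)} = 34$ ($Y{\left(w \right)} = \left(-2\right) \left(-17\right) = 34$)
$y{\left(n \right)} = 2 + \frac{17280}{n}$ ($y{\left(n \right)} = 2 + \frac{30 \left(-24\right)^{2}}{n} = 2 + \frac{30 \cdot 576}{n} = 2 + \frac{17280}{n}$)
$h = -44814$ ($h = - 291 \left(120 + 34\right) = \left(-291\right) 154 = -44814$)
$h + y{\left(-963 - -162 \right)} = -44814 + \left(2 + \frac{17280}{-963 - -162}\right) = -44814 + \left(2 + \frac{17280}{-963 + 162}\right) = -44814 + \left(2 + \frac{17280}{-801}\right) = -44814 + \left(2 + 17280 \left(- \frac{1}{801}\right)\right) = -44814 + \left(2 - \frac{1920}{89}\right) = -44814 - \frac{1742}{89} = - \frac{3990188}{89}$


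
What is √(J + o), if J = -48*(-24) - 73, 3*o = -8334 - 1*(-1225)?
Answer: 44*I*√6/3 ≈ 35.926*I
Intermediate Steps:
o = -7109/3 (o = (-8334 - 1*(-1225))/3 = (-8334 + 1225)/3 = (⅓)*(-7109) = -7109/3 ≈ -2369.7)
J = 1079 (J = 1152 - 73 = 1079)
√(J + o) = √(1079 - 7109/3) = √(-3872/3) = 44*I*√6/3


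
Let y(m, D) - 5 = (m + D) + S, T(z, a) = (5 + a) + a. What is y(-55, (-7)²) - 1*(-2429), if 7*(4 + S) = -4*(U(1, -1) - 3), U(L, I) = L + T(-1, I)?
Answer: 16964/7 ≈ 2423.4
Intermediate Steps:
T(z, a) = 5 + 2*a
U(L, I) = 5 + L + 2*I (U(L, I) = L + (5 + 2*I) = 5 + L + 2*I)
S = -32/7 (S = -4 + (-4*((5 + 1 + 2*(-1)) - 3))/7 = -4 + (-4*((5 + 1 - 2) - 3))/7 = -4 + (-4*(4 - 3))/7 = -4 + (-4*1)/7 = -4 + (⅐)*(-4) = -4 - 4/7 = -32/7 ≈ -4.5714)
y(m, D) = 3/7 + D + m (y(m, D) = 5 + ((m + D) - 32/7) = 5 + ((D + m) - 32/7) = 5 + (-32/7 + D + m) = 3/7 + D + m)
y(-55, (-7)²) - 1*(-2429) = (3/7 + (-7)² - 55) - 1*(-2429) = (3/7 + 49 - 55) + 2429 = -39/7 + 2429 = 16964/7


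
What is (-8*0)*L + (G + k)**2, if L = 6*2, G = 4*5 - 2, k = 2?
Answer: 400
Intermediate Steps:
G = 18 (G = 20 - 2 = 18)
L = 12
(-8*0)*L + (G + k)**2 = -8*0*12 + (18 + 2)**2 = 0*12 + 20**2 = 0 + 400 = 400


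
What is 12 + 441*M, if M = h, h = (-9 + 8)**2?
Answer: 453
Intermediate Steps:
h = 1 (h = (-1)**2 = 1)
M = 1
12 + 441*M = 12 + 441*1 = 12 + 441 = 453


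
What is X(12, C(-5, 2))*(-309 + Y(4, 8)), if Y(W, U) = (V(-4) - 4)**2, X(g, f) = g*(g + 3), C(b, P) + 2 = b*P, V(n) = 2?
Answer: -54900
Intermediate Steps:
C(b, P) = -2 + P*b (C(b, P) = -2 + b*P = -2 + P*b)
X(g, f) = g*(3 + g)
Y(W, U) = 4 (Y(W, U) = (2 - 4)**2 = (-2)**2 = 4)
X(12, C(-5, 2))*(-309 + Y(4, 8)) = (12*(3 + 12))*(-309 + 4) = (12*15)*(-305) = 180*(-305) = -54900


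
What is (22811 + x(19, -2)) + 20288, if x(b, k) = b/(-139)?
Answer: 5990742/139 ≈ 43099.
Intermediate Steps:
x(b, k) = -b/139 (x(b, k) = b*(-1/139) = -b/139)
(22811 + x(19, -2)) + 20288 = (22811 - 1/139*19) + 20288 = (22811 - 19/139) + 20288 = 3170710/139 + 20288 = 5990742/139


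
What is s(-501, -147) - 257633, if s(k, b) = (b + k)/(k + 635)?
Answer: -17261735/67 ≈ -2.5764e+5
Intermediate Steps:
s(k, b) = (b + k)/(635 + k)
s(-501, -147) - 257633 = (-147 - 501)/(635 - 501) - 257633 = -648/134 - 257633 = (1/134)*(-648) - 257633 = -324/67 - 257633 = -17261735/67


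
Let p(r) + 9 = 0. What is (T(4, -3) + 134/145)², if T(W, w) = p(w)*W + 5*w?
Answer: 52722121/21025 ≈ 2507.6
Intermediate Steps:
p(r) = -9 (p(r) = -9 + 0 = -9)
T(W, w) = -9*W + 5*w
(T(4, -3) + 134/145)² = ((-9*4 + 5*(-3)) + 134/145)² = ((-36 - 15) + 134*(1/145))² = (-51 + 134/145)² = (-7261/145)² = 52722121/21025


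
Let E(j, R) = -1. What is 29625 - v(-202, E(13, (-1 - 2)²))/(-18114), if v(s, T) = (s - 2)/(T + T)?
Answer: 89437892/3019 ≈ 29625.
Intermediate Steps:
v(s, T) = (-2 + s)/(2*T) (v(s, T) = (-2 + s)/((2*T)) = (-2 + s)*(1/(2*T)) = (-2 + s)/(2*T))
29625 - v(-202, E(13, (-1 - 2)²))/(-18114) = 29625 - (½)*(-2 - 202)/(-1)/(-18114) = 29625 - (½)*(-1)*(-204)*(-1)/18114 = 29625 - 102*(-1)/18114 = 29625 - 1*(-17/3019) = 29625 + 17/3019 = 89437892/3019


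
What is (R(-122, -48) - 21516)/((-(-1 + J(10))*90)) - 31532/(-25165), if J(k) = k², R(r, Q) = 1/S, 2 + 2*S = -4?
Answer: 493445189/134532090 ≈ 3.6679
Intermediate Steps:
S = -3 (S = -1 + (½)*(-4) = -1 - 2 = -3)
R(r, Q) = -⅓ (R(r, Q) = 1/(-3) = -⅓)
(R(-122, -48) - 21516)/((-(-1 + J(10))*90)) - 31532/(-25165) = (-⅓ - 21516)/((-(-1 + 10²)*90)) - 31532/(-25165) = -64549*(-1/(90*(-1 + 100)))/3 - 31532*(-1/25165) = -64549/(3*((-99*90))) + 31532/25165 = -64549/(3*((-1*8910))) + 31532/25165 = -64549/3/(-8910) + 31532/25165 = -64549/3*(-1/8910) + 31532/25165 = 64549/26730 + 31532/25165 = 493445189/134532090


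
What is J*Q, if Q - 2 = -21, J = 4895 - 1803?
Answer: -58748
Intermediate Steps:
J = 3092
Q = -19 (Q = 2 - 21 = -19)
J*Q = 3092*(-19) = -58748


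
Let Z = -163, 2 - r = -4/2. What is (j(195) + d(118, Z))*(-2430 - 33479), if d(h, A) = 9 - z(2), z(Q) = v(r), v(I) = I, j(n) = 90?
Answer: -3411355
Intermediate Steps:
r = 4 (r = 2 - (-4)/2 = 2 - 1*(-2) = 2 + 2 = 4)
z(Q) = 4
d(h, A) = 5 (d(h, A) = 9 - 1*4 = 9 - 4 = 5)
(j(195) + d(118, Z))*(-2430 - 33479) = (90 + 5)*(-2430 - 33479) = 95*(-35909) = -3411355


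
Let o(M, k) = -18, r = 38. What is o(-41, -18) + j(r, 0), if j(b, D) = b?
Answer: 20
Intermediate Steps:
o(-41, -18) + j(r, 0) = -18 + 38 = 20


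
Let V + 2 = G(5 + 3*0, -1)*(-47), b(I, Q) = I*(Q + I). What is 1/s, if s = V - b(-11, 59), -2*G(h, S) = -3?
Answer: 2/911 ≈ 0.0021954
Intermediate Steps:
b(I, Q) = I*(I + Q)
G(h, S) = 3/2 (G(h, S) = -½*(-3) = 3/2)
V = -145/2 (V = -2 + (3/2)*(-47) = -2 - 141/2 = -145/2 ≈ -72.500)
s = 911/2 (s = -145/2 - (-11)*(-11 + 59) = -145/2 - (-11)*48 = -145/2 - 1*(-528) = -145/2 + 528 = 911/2 ≈ 455.50)
1/s = 1/(911/2) = 2/911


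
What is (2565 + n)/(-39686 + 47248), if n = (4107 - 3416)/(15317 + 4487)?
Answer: 50797951/149757848 ≈ 0.33920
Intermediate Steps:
n = 691/19804 ≈ 0.034892
(2565 + n)/(-39686 + 47248) = (2565 + 691/19804)/(-39686 + 47248) = (50797951/19804)/7562 = (50797951/19804)*(1/7562) = 50797951/149757848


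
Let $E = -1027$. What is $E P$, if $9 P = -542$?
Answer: $\frac{556634}{9} \approx 61848.0$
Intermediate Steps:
$P = - \frac{542}{9}$ ($P = \frac{1}{9} \left(-542\right) = - \frac{542}{9} \approx -60.222$)
$E P = \left(-1027\right) \left(- \frac{542}{9}\right) = \frac{556634}{9}$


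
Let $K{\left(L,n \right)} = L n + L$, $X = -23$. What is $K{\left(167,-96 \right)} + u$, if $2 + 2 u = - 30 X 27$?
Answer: $-6551$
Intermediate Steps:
$K{\left(L,n \right)} = L + L n$
$u = 9314$ ($u = -1 + \frac{\left(-30\right) \left(-23\right) 27}{2} = -1 + \frac{690 \cdot 27}{2} = -1 + \frac{1}{2} \cdot 18630 = -1 + 9315 = 9314$)
$K{\left(167,-96 \right)} + u = 167 \left(1 - 96\right) + 9314 = 167 \left(-95\right) + 9314 = -15865 + 9314 = -6551$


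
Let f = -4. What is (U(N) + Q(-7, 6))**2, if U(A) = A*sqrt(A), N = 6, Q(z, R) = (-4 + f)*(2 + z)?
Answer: 1816 + 480*sqrt(6) ≈ 2991.8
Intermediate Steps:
Q(z, R) = -16 - 8*z (Q(z, R) = (-4 - 4)*(2 + z) = -8*(2 + z) = -16 - 8*z)
U(A) = A**(3/2)
(U(N) + Q(-7, 6))**2 = (6**(3/2) + (-16 - 8*(-7)))**2 = (6*sqrt(6) + (-16 + 56))**2 = (6*sqrt(6) + 40)**2 = (40 + 6*sqrt(6))**2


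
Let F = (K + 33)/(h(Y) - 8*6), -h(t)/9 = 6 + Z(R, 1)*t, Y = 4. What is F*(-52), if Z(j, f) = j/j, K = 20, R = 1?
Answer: 1378/69 ≈ 19.971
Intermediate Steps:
Z(j, f) = 1
h(t) = -54 - 9*t (h(t) = -9*(6 + 1*t) = -9*(6 + t) = -54 - 9*t)
F = -53/138 (F = (20 + 33)/((-54 - 9*4) - 8*6) = 53/((-54 - 36) - 48) = 53/(-90 - 48) = 53/(-138) = 53*(-1/138) = -53/138 ≈ -0.38406)
F*(-52) = -53/138*(-52) = 1378/69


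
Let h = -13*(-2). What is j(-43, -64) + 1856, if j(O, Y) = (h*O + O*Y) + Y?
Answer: 3426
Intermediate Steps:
h = 26
j(O, Y) = Y + 26*O + O*Y (j(O, Y) = (26*O + O*Y) + Y = Y + 26*O + O*Y)
j(-43, -64) + 1856 = (-64 + 26*(-43) - 43*(-64)) + 1856 = (-64 - 1118 + 2752) + 1856 = 1570 + 1856 = 3426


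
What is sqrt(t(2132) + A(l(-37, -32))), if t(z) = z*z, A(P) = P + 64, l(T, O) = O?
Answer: 4*sqrt(284091) ≈ 2132.0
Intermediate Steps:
A(P) = 64 + P
t(z) = z**2
sqrt(t(2132) + A(l(-37, -32))) = sqrt(2132**2 + (64 - 32)) = sqrt(4545424 + 32) = sqrt(4545456) = 4*sqrt(284091)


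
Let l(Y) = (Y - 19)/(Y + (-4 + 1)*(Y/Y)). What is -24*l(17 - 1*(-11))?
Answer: -216/25 ≈ -8.6400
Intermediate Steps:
l(Y) = (-19 + Y)/(-3 + Y) (l(Y) = (-19 + Y)/(Y - 3*1) = (-19 + Y)/(Y - 3) = (-19 + Y)/(-3 + Y))
-24*l(17 - 1*(-11)) = -24*(-19 + (17 - 1*(-11)))/(-3 + (17 - 1*(-11))) = -24*(-19 + (17 + 11))/(-3 + (17 + 11)) = -24*(-19 + 28)/(-3 + 28) = -24*9/25 = -216/25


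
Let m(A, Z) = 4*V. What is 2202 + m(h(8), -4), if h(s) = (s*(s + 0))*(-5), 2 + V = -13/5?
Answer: 10918/5 ≈ 2183.6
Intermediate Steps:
V = -23/5 (V = -2 - 13/5 = -23/5 ≈ -4.6000)
h(s) = -5*s² (h(s) = (s*s)*(-5) = s²*(-5) = -5*s²)
m(A, Z) = -92/5 (m(A, Z) = 4*(-23/5) = -92/5)
2202 + m(h(8), -4) = 2202 - 92/5 = 10918/5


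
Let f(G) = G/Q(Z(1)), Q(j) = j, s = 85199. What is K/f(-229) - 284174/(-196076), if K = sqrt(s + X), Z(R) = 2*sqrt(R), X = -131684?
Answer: 142087/98038 - 6*I*sqrt(5165)/229 ≈ 1.4493 - 1.883*I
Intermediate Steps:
f(G) = G/2 (f(G) = G/((2*sqrt(1))) = G/((2*1)) = G/2)
K = 3*I*sqrt(5165) (K = sqrt(85199 - 131684) = sqrt(-46485) = 3*I*sqrt(5165) ≈ 215.6*I)
K/f(-229) - 284174/(-196076) = (3*I*sqrt(5165))/(((1/2)*(-229))) - 284174/(-196076) = (3*I*sqrt(5165))/(-229/2) - 284174*(-1/196076) = (3*I*sqrt(5165))*(-2/229) + 142087/98038 = -6*I*sqrt(5165)/229 + 142087/98038 = 142087/98038 - 6*I*sqrt(5165)/229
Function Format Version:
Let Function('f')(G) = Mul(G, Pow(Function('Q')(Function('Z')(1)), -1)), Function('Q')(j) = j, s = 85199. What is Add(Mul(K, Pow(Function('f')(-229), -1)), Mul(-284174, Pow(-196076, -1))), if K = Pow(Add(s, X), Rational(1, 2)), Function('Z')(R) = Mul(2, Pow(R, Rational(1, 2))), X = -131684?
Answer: Add(Rational(142087, 98038), Mul(Rational(-6, 229), I, Pow(5165, Rational(1, 2)))) ≈ Add(1.4493, Mul(-1.8830, I))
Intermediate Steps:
Function('f')(G) = Mul(Rational(1, 2), G) (Function('f')(G) = Mul(G, Pow(Mul(2, Pow(1, Rational(1, 2))), -1)) = Mul(G, Pow(Mul(2, 1), -1)) = Mul(G, Pow(2, -1)) = Mul(G, Rational(1, 2)) = Mul(Rational(1, 2), G))
K = Mul(3, I, Pow(5165, Rational(1, 2))) (K = Pow(Add(85199, -131684), Rational(1, 2)) = Pow(-46485, Rational(1, 2)) = Mul(3, I, Pow(5165, Rational(1, 2))) ≈ Mul(215.60, I))
Add(Mul(K, Pow(Function('f')(-229), -1)), Mul(-284174, Pow(-196076, -1))) = Add(Mul(Mul(3, I, Pow(5165, Rational(1, 2))), Pow(Mul(Rational(1, 2), -229), -1)), Mul(-284174, Pow(-196076, -1))) = Add(Mul(Mul(3, I, Pow(5165, Rational(1, 2))), Pow(Rational(-229, 2), -1)), Mul(-284174, Rational(-1, 196076))) = Add(Mul(Mul(3, I, Pow(5165, Rational(1, 2))), Rational(-2, 229)), Rational(142087, 98038)) = Add(Mul(Rational(-6, 229), I, Pow(5165, Rational(1, 2))), Rational(142087, 98038)) = Add(Rational(142087, 98038), Mul(Rational(-6, 229), I, Pow(5165, Rational(1, 2))))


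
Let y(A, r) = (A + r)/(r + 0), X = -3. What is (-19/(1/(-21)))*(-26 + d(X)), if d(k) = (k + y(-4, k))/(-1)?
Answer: -10108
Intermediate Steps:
y(A, r) = (A + r)/r
d(k) = -k - (-4 + k)/k (d(k) = (k + (-4 + k)/k)/(-1) = (k + (-4 + k)/k)*(-1) = -k - (-4 + k)/k)
(-19/(1/(-21)))*(-26 + d(X)) = (-19/(1/(-21)))*(-26 + (-1 - 1*(-3) + 4/(-3))) = (-19/(-1/21))*(-26 + (-1 + 3 + 4*(-1/3))) = (-19*(-21))*(-26 + (-1 + 3 - 4/3)) = 399*(-26 + 2/3) = 399*(-76/3) = -10108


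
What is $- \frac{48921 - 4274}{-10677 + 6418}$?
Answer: $\frac{44647}{4259} \approx 10.483$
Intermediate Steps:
$- \frac{48921 - 4274}{-10677 + 6418} = - \frac{44647}{-4259} = - \frac{44647 \left(-1\right)}{4259} = \left(-1\right) \left(- \frac{44647}{4259}\right) = \frac{44647}{4259}$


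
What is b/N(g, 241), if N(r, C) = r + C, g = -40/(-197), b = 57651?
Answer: 3785749/15839 ≈ 239.01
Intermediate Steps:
g = 40/197 (g = -40*(-1/197) = 40/197 ≈ 0.20305)
N(r, C) = C + r
b/N(g, 241) = 57651/(241 + 40/197) = 57651/(47517/197) = 57651*(197/47517) = 3785749/15839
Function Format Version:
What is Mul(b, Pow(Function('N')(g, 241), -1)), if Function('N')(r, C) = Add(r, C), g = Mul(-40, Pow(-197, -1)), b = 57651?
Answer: Rational(3785749, 15839) ≈ 239.01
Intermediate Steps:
g = Rational(40, 197) (g = Mul(-40, Rational(-1, 197)) = Rational(40, 197) ≈ 0.20305)
Function('N')(r, C) = Add(C, r)
Mul(b, Pow(Function('N')(g, 241), -1)) = Mul(57651, Pow(Add(241, Rational(40, 197)), -1)) = Mul(57651, Pow(Rational(47517, 197), -1)) = Mul(57651, Rational(197, 47517)) = Rational(3785749, 15839)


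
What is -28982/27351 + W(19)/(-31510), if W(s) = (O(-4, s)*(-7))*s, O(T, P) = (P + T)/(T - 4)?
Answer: -1472069561/1378928016 ≈ -1.0675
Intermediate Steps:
O(T, P) = (P + T)/(-4 + T)
W(s) = s*(-7/2 + 7*s/8) (W(s) = (((s - 4)/(-4 - 4))*(-7))*s = (((-4 + s)/(-8))*(-7))*s = (-(-4 + s)/8*(-7))*s = ((1/2 - s/8)*(-7))*s = (-7/2 + 7*s/8)*s = s*(-7/2 + 7*s/8))
-28982/27351 + W(19)/(-31510) = -28982/27351 + ((7/8)*19*(-4 + 19))/(-31510) = -28982*1/27351 + ((7/8)*19*15)*(-1/31510) = -28982/27351 + (1995/8)*(-1/31510) = -28982/27351 - 399/50416 = -1472069561/1378928016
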